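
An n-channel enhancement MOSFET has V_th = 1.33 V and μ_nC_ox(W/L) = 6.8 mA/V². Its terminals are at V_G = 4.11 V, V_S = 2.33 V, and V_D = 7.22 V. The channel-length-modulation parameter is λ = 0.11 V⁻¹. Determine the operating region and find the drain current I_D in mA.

Saturation; I_D = 1.06 mA

V_GS = V_G − V_S = 4.11 − 2.33 = 1.78 V; V_DS = V_D − V_S = 7.22 − 2.33 = 4.89 V.
V_ov = V_GS − V_th = 1.78 − 1.33 = 0.45 V.
Since V_DS = 4.89 V ≥ V_ov = 0.45 V, the device is in saturation.
I_D = ½ k_n V_ov² (1 + λ V_DS) = 0.5 × 6.8 × 0.45² × (1 + 0.11 × 4.89) = 1.06 mA.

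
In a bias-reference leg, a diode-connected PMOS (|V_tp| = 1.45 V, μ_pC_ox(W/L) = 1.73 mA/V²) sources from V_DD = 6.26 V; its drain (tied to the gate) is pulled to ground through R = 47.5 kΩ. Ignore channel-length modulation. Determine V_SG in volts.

V_SG = 1.78 V

With gate tied to drain, V_SG = V_SD ≥ V_SG − |V_tp|, so the device is in saturation.
KCL at the drain: ½ k_p (V_SG − |V_tp|)² = (V_DD − V_SG)/R.
Let x = V_SG − 1.45. Then 41.1 x² + x − 4.81 = 0, giving x = 0.33 V (positive root), so V_SG = 1.78 V.
I_D = (V_DD − V_SG)/R = (6.26 − 1.78) / 47.5 = 0.0943 mA.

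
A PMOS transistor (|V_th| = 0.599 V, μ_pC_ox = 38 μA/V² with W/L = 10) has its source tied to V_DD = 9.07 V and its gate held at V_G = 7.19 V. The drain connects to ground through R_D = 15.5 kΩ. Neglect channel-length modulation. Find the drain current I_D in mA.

V_SG = V_DD − V_G = 9.07 − 7.19 = 1.88 V, so V_ov = 1.88 − 0.599 = 1.28 V.
k_p = μ_pC_ox · (W/L) = 0.38 mA/V².
Assume saturation: I_D = ½ k_p V_ov² = 0.5 × 0.38 × 1.28² = 0.312 mA, giving V_SD = V_DD − I_D R_D = 9.07 − 0.312 × 15.5 = 4.24 V.
V_SD = 4.24 V ≥ V_ov = 1.28 V, confirming saturation.

I_D = 0.312 mA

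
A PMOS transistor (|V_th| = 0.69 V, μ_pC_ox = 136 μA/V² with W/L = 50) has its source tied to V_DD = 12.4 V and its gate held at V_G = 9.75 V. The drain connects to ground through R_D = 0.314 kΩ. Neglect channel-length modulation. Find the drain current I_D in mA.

I_D = 13.1 mA

V_SG = V_DD − V_G = 12.4 − 9.75 = 2.65 V, so V_ov = 2.65 − 0.69 = 1.96 V.
k_p = μ_pC_ox · (W/L) = 6.8 mA/V².
Assume saturation: I_D = ½ k_p V_ov² = 0.5 × 6.8 × 1.96² = 13.1 mA, giving V_SD = V_DD − I_D R_D = 12.4 − 13.1 × 0.314 = 8.3 V.
V_SD = 8.3 V ≥ V_ov = 1.96 V, confirming saturation.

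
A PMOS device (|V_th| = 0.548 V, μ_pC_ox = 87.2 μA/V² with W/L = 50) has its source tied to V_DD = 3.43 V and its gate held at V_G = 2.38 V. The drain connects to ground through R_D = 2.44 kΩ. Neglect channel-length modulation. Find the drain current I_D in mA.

V_SG = V_DD − V_G = 3.43 − 2.38 = 1.05 V, so V_ov = 1.05 − 0.548 = 0.502 V.
k_p = μ_pC_ox · (W/L) = 4.36 mA/V².
Assume saturation: I_D = ½ k_p V_ov² = 0.5 × 4.36 × 0.502² = 0.549 mA, giving V_SD = V_DD − I_D R_D = 3.43 − 0.549 × 2.44 = 2.09 V.
V_SD = 2.09 V ≥ V_ov = 0.502 V, confirming saturation.

I_D = 0.549 mA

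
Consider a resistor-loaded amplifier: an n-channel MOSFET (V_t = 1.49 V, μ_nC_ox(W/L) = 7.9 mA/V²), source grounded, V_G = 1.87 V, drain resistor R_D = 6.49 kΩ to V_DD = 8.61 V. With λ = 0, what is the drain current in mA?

I_D = 0.570 mA

V_GS = V_G = 1.87 V, so V_ov = 1.87 − 1.49 = 0.38 V.
Assume saturation: I_D = ½ k_n V_ov² = 0.5 × 7.9 × 0.38² = 0.57 mA, giving V_DS = V_DD − I_D R_D = 8.61 − 0.57 × 6.49 = 4.91 V.
V_DS = 4.91 V ≥ V_ov = 0.38 V, confirming saturation.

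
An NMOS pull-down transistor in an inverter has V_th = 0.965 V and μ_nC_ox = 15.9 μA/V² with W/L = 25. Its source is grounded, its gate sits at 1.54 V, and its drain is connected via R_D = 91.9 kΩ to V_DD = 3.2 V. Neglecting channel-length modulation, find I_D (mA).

V_GS = V_G = 1.54 V, so V_ov = 1.54 − 0.965 = 0.575 V.
k_n = μ_nC_ox · (W/L) = 0.3975 mA/V².
Assume saturation: I_D = ½ k_n V_ov² = 0.5 × 0.3975 × 0.575² = 0.0657 mA, giving V_DS = V_DD − I_D R_D = 3.2 − 0.0657 × 91.9 = -2.84 V.
But -2.84 V < V_ov = 0.575 V, so the device is actually in triode.
In triode I_D = k_n[V_ov V_DS − ½ V_DS²] and I_D = (V_DD − V_DS)/R_D. Equating: 18.3 V_DS² − 22 V_DS + 3.2 = 0, giving V_DS = 0.169 V (the root below V_ov).
I_D = (3.2 − 0.169) / 91.9 = 0.033 mA.

I_D = 0.0330 mA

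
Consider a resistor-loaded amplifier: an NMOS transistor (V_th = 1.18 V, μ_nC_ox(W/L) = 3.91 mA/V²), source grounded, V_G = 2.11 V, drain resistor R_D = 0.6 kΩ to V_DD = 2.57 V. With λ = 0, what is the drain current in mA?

I_D = 1.69 mA

V_GS = V_G = 2.11 V, so V_ov = 2.11 − 1.18 = 0.93 V.
Assume saturation: I_D = ½ k_n V_ov² = 0.5 × 3.91 × 0.93² = 1.69 mA, giving V_DS = V_DD − I_D R_D = 2.57 − 1.69 × 0.6 = 1.56 V.
V_DS = 1.56 V ≥ V_ov = 0.93 V, confirming saturation.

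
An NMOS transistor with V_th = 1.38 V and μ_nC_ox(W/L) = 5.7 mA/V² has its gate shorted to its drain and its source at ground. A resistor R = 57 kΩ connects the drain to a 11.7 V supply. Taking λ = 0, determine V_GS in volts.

With gate tied to drain, V_GS = V_DS ≥ V_GS − V_th, so the device is in saturation.
KCL at the drain: ½ k_n (V_GS − V_th)² = (V_DD − V_GS)/R.
Let x = V_GS − 1.38. Then 162 x² + x − 10.32 = 0, giving x = 0.249 V (positive root), so V_GS = 1.63 V.
I_D = (V_DD − V_GS)/R = (11.7 − 1.63) / 57 = 0.177 mA.

V_GS = 1.63 V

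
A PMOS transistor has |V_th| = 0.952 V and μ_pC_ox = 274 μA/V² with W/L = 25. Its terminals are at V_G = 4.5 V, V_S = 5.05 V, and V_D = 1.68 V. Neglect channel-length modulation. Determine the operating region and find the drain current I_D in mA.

Cutoff; I_D = 0 mA

V_SG = V_S − V_G = 5.05 − 4.5 = 0.55 V; V_SD = V_S − V_D = 5.05 − 1.68 = 3.37 V.
V_SG = 0.55 V < |V_th| = 0.952 V, so the transistor is in cutoff.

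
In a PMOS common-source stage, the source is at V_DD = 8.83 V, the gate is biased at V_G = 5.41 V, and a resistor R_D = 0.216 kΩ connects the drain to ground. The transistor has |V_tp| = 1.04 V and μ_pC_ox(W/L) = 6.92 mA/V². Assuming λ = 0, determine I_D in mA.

I_D = 19.6 mA

V_SG = V_DD − V_G = 8.83 − 5.41 = 3.42 V, so V_ov = 3.42 − 1.04 = 2.38 V.
Assume saturation: I_D = ½ k_p V_ov² = 0.5 × 6.92 × 2.38² = 19.6 mA, giving V_SD = V_DD − I_D R_D = 8.83 − 19.6 × 0.216 = 4.6 V.
V_SD = 4.6 V ≥ V_ov = 2.38 V, confirming saturation.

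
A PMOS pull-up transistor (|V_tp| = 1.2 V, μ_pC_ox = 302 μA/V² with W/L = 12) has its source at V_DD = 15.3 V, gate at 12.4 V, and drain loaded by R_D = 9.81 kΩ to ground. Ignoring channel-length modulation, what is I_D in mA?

I_D = 1.53 mA

V_SG = V_DD − V_G = 15.3 − 12.4 = 2.9 V, so V_ov = 2.9 − 1.2 = 1.7 V.
k_p = μ_pC_ox · (W/L) = 3.624 mA/V².
Assume saturation: I_D = ½ k_p V_ov² = 0.5 × 3.624 × 1.7² = 5.24 mA, giving V_SD = V_DD − I_D R_D = 15.3 − 5.24 × 9.81 = -36.1 V.
But -36.1 V < V_ov = 1.7 V, so the device is actually in triode.
In triode I_D = k_p[V_ov V_SD − ½ V_SD²] and I_D = (V_DD − V_SD)/R_D. Equating: 17.8 V_SD² − 61.44 V_SD + 15.3 = 0, giving V_SD = 0.27 V (the root below V_ov).
I_D = (15.3 − 0.27) / 9.81 = 1.53 mA.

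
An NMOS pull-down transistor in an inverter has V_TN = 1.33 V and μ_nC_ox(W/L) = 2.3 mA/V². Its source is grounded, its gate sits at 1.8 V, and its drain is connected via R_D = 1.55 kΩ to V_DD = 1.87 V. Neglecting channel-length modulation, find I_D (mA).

I_D = 0.254 mA

V_GS = V_G = 1.8 V, so V_ov = 1.8 − 1.33 = 0.47 V.
Assume saturation: I_D = ½ k_n V_ov² = 0.5 × 2.3 × 0.47² = 0.254 mA, giving V_DS = V_DD − I_D R_D = 1.87 − 0.254 × 1.55 = 1.48 V.
V_DS = 1.48 V ≥ V_ov = 0.47 V, confirming saturation.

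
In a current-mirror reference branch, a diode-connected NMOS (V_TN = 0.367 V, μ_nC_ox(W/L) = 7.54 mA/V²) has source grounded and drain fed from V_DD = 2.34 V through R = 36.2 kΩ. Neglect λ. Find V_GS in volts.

V_GS = 0.484 V

With gate tied to drain, V_GS = V_DS ≥ V_GS − V_TN, so the device is in saturation.
KCL at the drain: ½ k_n (V_GS − V_TN)² = (V_DD − V_GS)/R.
Let x = V_GS − 0.367. Then 136 x² + x − 1.973 = 0, giving x = 0.117 V (positive root), so V_GS = 0.484 V.
I_D = (V_DD − V_GS)/R = (2.34 − 0.484) / 36.2 = 0.0513 mA.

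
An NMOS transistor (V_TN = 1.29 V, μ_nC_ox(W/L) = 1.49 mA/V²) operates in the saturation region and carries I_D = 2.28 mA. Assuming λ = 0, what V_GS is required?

In saturation I_D = ½ k_n (V_GS − V_TN)², so V_GS − V_TN = √(2 I_D / k_n) = √(2 × 2.28 / 1.49) = 1.75 V.
V_GS = 1.29 + 1.75 = 3.04 V.

V_GS = 3.04 V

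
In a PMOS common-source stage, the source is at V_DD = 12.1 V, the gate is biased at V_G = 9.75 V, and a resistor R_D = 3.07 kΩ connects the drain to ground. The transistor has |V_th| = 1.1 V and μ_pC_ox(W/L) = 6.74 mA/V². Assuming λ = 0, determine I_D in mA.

I_D = 3.75 mA

V_SG = V_DD − V_G = 12.1 − 9.75 = 2.35 V, so V_ov = 2.35 − 1.1 = 1.25 V.
Assume saturation: I_D = ½ k_p V_ov² = 0.5 × 6.74 × 1.25² = 5.27 mA, giving V_SD = V_DD − I_D R_D = 12.1 − 5.27 × 3.07 = -4.07 V.
But -4.07 V < V_ov = 1.25 V, so the device is actually in triode.
In triode I_D = k_p[V_ov V_SD − ½ V_SD²] and I_D = (V_DD − V_SD)/R_D. Equating: 10.3 V_SD² − 26.86 V_SD + 12.1 = 0, giving V_SD = 0.58 V (the root below V_ov).
I_D = (12.1 − 0.58) / 3.07 = 3.75 mA.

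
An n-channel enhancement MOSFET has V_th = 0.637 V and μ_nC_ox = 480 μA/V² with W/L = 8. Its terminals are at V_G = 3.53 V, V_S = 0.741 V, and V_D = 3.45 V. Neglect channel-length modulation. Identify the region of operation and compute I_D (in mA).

V_GS = V_G − V_S = 3.53 − 0.741 = 2.79 V; V_DS = V_D − V_S = 3.45 − 0.741 = 2.71 V.
k_n = μ_nC_ox · (W/L) = 3.84 mA/V².
V_ov = V_GS − V_th = 2.79 − 0.637 = 2.15 V.
Since V_DS = 2.71 V ≥ V_ov = 2.15 V, the device is in saturation.
I_D = ½ k_n V_ov² = 0.5 × 3.84 × 2.15² = 8.89 mA.

Saturation; I_D = 8.89 mA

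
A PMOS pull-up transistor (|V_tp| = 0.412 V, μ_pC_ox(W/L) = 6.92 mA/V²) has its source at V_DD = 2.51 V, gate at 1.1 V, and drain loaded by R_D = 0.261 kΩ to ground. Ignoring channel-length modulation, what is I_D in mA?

V_SG = V_DD − V_G = 2.51 − 1.1 = 1.41 V, so V_ov = 1.41 − 0.412 = 0.998 V.
Assume saturation: I_D = ½ k_p V_ov² = 0.5 × 6.92 × 0.998² = 3.45 mA, giving V_SD = V_DD − I_D R_D = 2.51 − 3.45 × 0.261 = 1.61 V.
V_SD = 1.61 V ≥ V_ov = 0.998 V, confirming saturation.

I_D = 3.45 mA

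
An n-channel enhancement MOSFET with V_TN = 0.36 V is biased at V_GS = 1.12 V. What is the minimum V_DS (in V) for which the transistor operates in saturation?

V_DS,sat = 0.760 V

The boundary between triode and saturation is V_DS = V_GS − V_TN = V_ov.
V_ov = 1.12 − 0.36 = 0.76 V.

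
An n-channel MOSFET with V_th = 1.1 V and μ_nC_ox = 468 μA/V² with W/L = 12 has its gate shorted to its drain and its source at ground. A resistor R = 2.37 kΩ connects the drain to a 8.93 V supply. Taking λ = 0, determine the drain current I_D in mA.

With gate tied to drain, V_GS = V_DS ≥ V_GS − V_th, so the device is in saturation.
k_n = μ_nC_ox · (W/L) = 5.616 mA/V².
KCL at the drain: ½ k_n (V_GS − V_th)² = (V_DD − V_GS)/R.
Let x = V_GS − 1.1. Then 6.65 x² + x − 7.83 = 0, giving x = 1.01 V (positive root), so V_GS = 2.11 V.
I_D = (V_DD − V_GS)/R = (8.93 − 2.11) / 2.37 = 2.88 mA.

I_D = 2.88 mA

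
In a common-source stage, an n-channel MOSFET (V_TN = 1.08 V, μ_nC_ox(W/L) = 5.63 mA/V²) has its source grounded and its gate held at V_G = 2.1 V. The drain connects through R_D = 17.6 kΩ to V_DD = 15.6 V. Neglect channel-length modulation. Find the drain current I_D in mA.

I_D = 0.877 mA

V_GS = V_G = 2.1 V, so V_ov = 2.1 − 1.08 = 1.02 V.
Assume saturation: I_D = ½ k_n V_ov² = 0.5 × 5.63 × 1.02² = 2.93 mA, giving V_DS = V_DD − I_D R_D = 15.6 − 2.93 × 17.6 = -35.9 V.
But -35.9 V < V_ov = 1.02 V, so the device is actually in triode.
In triode I_D = k_n[V_ov V_DS − ½ V_DS²] and I_D = (V_DD − V_DS)/R_D. Equating: 49.5 V_DS² − 102.1 V_DS + 15.6 = 0, giving V_DS = 0.166 V (the root below V_ov).
I_D = (15.6 − 0.166) / 17.6 = 0.877 mA.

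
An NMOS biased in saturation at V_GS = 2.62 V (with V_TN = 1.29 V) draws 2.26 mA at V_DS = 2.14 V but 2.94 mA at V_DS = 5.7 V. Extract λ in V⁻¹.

λ = 0.103 V⁻¹

With V_GS fixed, I_D ∝ (1 + λ V_DS) in saturation, so I_D2/I_D1 = (1 + λ V_DS2)/(1 + λ V_DS1).
2.94/2.26 = 1.301 = (1 + 5.7 λ)/(1 + 2.14 λ).
Solving: λ (I_D1 V_DS2 − I_D2 V_DS1) = I_D2 − I_D1, so λ = (2.94 − 2.26) / (2.26 × 5.7 − 2.94 × 2.14) = 0.68 / 6.59 = 0.103 V⁻¹.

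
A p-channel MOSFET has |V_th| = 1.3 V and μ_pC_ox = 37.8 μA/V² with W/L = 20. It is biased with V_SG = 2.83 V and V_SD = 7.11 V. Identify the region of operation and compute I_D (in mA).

k_p = μ_pC_ox · (W/L) = 0.756 mA/V².
V_ov = V_SG − |V_th| = 2.83 − 1.3 = 1.53 V.
Since V_SD = 7.11 V ≥ V_ov = 1.53 V, the device is in saturation.
I_D = ½ k_p V_ov² = 0.5 × 0.756 × 1.53² = 0.885 mA.

Saturation; I_D = 0.885 mA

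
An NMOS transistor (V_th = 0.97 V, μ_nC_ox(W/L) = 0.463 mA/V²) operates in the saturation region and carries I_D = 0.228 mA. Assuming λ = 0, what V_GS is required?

In saturation I_D = ½ k_n (V_GS − V_th)², so V_GS − V_th = √(2 I_D / k_n) = √(2 × 0.228 / 0.463) = 0.992 V.
V_GS = 0.97 + 0.992 = 1.96 V.

V_GS = 1.96 V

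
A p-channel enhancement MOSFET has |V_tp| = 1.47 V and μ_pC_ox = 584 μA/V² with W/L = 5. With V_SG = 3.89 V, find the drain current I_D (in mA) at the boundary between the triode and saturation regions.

I_D = 8.55 mA

At the boundary V_SD = V_ov = V_SG − |V_tp| = 3.89 − 1.47 = 2.42 V.
k_p = μ_pC_ox · (W/L) = 2.92 mA/V².
I_D = ½ k_p V_ov² = 0.5 × 2.92 × 2.42² = 8.55 mA.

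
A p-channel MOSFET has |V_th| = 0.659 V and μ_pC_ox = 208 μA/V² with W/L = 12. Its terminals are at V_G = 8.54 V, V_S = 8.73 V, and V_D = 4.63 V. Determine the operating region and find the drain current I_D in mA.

Cutoff; I_D = 0 mA

V_SG = V_S − V_G = 8.73 − 8.54 = 0.19 V; V_SD = V_S − V_D = 8.73 − 4.63 = 4.1 V.
V_SG = 0.19 V < |V_th| = 0.659 V, so the transistor is in cutoff.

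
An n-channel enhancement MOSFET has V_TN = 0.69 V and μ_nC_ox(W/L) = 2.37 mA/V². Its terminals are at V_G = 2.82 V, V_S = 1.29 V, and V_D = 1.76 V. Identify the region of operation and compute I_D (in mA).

V_GS = V_G − V_S = 2.82 − 1.29 = 1.53 V; V_DS = V_D − V_S = 1.76 − 1.29 = 0.47 V.
V_ov = V_GS − V_TN = 1.53 − 0.69 = 0.84 V.
Since V_DS = 0.47 V < V_ov = 0.84 V, the device is in the triode region.
I_D = k_n [V_ov · V_DS − ½ V_DS²] = 2.37 × [0.84 × 0.47 − 0.5 × 0.47²] = 0.674 mA.

Triode; I_D = 0.674 mA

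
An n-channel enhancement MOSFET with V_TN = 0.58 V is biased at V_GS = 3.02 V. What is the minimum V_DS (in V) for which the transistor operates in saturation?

V_DS,sat = 2.44 V

The boundary between triode and saturation is V_DS = V_GS − V_TN = V_ov.
V_ov = 3.02 − 0.58 = 2.44 V.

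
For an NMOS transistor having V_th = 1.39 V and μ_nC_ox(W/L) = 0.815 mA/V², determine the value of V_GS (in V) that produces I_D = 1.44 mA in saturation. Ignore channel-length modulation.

In saturation I_D = ½ k_n (V_GS − V_th)², so V_GS − V_th = √(2 I_D / k_n) = √(2 × 1.44 / 0.815) = 1.88 V.
V_GS = 1.39 + 1.88 = 3.27 V.

V_GS = 3.27 V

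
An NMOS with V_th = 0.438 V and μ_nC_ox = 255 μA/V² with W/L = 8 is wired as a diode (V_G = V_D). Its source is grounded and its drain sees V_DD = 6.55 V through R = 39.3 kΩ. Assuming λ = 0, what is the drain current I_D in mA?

With gate tied to drain, V_GS = V_DS ≥ V_GS − V_th, so the device is in saturation.
k_n = μ_nC_ox · (W/L) = 2.04 mA/V².
KCL at the drain: ½ k_n (V_GS − V_th)² = (V_DD − V_GS)/R.
Let x = V_GS − 0.438. Then 40.1 x² + x − 6.112 = 0, giving x = 0.378 V (positive root), so V_GS = 0.816 V.
I_D = (V_DD − V_GS)/R = (6.55 − 0.816) / 39.3 = 0.146 mA.

I_D = 0.146 mA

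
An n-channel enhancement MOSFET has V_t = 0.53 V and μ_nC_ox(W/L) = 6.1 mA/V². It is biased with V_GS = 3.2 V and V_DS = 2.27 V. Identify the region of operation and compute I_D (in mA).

V_ov = V_GS − V_t = 3.2 − 0.53 = 2.67 V.
Since V_DS = 2.27 V < V_ov = 2.67 V, the device is in the triode region.
I_D = k_n [V_ov · V_DS − ½ V_DS²] = 6.1 × [2.67 × 2.27 − 0.5 × 2.27²] = 21.3 mA.

Triode; I_D = 21.3 mA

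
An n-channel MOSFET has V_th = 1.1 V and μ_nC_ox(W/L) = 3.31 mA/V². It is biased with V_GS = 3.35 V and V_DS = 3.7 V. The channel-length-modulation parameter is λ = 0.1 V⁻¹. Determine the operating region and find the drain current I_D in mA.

Saturation; I_D = 11.5 mA

V_ov = V_GS − V_th = 3.35 − 1.1 = 2.25 V.
Since V_DS = 3.7 V ≥ V_ov = 2.25 V, the device is in saturation.
I_D = ½ k_n V_ov² (1 + λ V_DS) = 0.5 × 3.31 × 2.25² × (1 + 0.1 × 3.7) = 11.5 mA.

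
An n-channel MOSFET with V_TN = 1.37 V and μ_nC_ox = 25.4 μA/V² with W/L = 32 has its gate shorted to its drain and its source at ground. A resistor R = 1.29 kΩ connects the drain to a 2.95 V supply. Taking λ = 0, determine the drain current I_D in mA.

With gate tied to drain, V_GS = V_DS ≥ V_GS − V_TN, so the device is in saturation.
k_n = μ_nC_ox · (W/L) = 0.8128 mA/V².
KCL at the drain: ½ k_n (V_GS − V_TN)² = (V_DD − V_GS)/R.
Let x = V_GS − 1.37. Then 0.524 x² + x − 1.58 = 0, giving x = 1.03 V (positive root), so V_GS = 2.4 V.
I_D = (V_DD − V_GS)/R = (2.95 − 2.4) / 1.29 = 0.429 mA.

I_D = 0.429 mA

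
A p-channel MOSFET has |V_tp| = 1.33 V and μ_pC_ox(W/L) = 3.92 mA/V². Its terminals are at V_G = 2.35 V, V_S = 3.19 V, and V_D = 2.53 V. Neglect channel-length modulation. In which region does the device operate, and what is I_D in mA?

Cutoff; I_D = 0 mA

V_SG = V_S − V_G = 3.19 − 2.35 = 0.84 V; V_SD = V_S − V_D = 3.19 − 2.53 = 0.66 V.
V_SG = 0.84 V < |V_tp| = 1.33 V, so the transistor is in cutoff.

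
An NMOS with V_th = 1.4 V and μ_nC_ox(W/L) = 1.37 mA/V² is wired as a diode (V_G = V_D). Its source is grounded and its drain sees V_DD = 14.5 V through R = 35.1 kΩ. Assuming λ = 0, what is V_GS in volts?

With gate tied to drain, V_GS = V_DS ≥ V_GS − V_th, so the device is in saturation.
KCL at the drain: ½ k_n (V_GS − V_th)² = (V_DD − V_GS)/R.
Let x = V_GS − 1.4. Then 24 x² + x − 13.1 = 0, giving x = 0.718 V (positive root), so V_GS = 2.12 V.
I_D = (V_DD − V_GS)/R = (14.5 − 2.12) / 35.1 = 0.353 mA.

V_GS = 2.12 V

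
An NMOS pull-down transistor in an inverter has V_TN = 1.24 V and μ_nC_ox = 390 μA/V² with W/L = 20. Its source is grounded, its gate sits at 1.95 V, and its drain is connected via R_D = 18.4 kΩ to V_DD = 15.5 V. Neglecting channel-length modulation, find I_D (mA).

V_GS = V_G = 1.95 V, so V_ov = 1.95 − 1.24 = 0.71 V.
k_n = μ_nC_ox · (W/L) = 7.8 mA/V².
Assume saturation: I_D = ½ k_n V_ov² = 0.5 × 7.8 × 0.71² = 1.97 mA, giving V_DS = V_DD − I_D R_D = 15.5 − 1.97 × 18.4 = -20.7 V.
But -20.7 V < V_ov = 0.71 V, so the device is actually in triode.
In triode I_D = k_n[V_ov V_DS − ½ V_DS²] and I_D = (V_DD − V_DS)/R_D. Equating: 71.8 V_DS² − 102.9 V_DS + 15.5 = 0, giving V_DS = 0.171 V (the root below V_ov).
I_D = (15.5 − 0.171) / 18.4 = 0.833 mA.

I_D = 0.833 mA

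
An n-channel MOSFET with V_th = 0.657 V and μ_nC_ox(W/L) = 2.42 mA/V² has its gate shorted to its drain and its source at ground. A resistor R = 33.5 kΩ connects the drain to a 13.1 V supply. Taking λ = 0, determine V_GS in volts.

V_GS = 1.20 V

With gate tied to drain, V_GS = V_DS ≥ V_GS − V_th, so the device is in saturation.
KCL at the drain: ½ k_n (V_GS − V_th)² = (V_DD − V_GS)/R.
Let x = V_GS − 0.657. Then 40.5 x² + x − 12.44 = 0, giving x = 0.542 V (positive root), so V_GS = 1.2 V.
I_D = (V_DD − V_GS)/R = (13.1 − 1.2) / 33.5 = 0.355 mA.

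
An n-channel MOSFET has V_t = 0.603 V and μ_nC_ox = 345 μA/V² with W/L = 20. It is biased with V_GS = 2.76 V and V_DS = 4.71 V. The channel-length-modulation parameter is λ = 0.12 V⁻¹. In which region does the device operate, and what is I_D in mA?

k_n = μ_nC_ox · (W/L) = 6.9 mA/V².
V_ov = V_GS − V_t = 2.76 − 0.603 = 2.16 V.
Since V_DS = 4.71 V ≥ V_ov = 2.16 V, the device is in saturation.
I_D = ½ k_n V_ov² (1 + λ V_DS) = 0.5 × 6.9 × 2.16² × (1 + 0.12 × 4.71) = 25.1 mA.

Saturation; I_D = 25.1 mA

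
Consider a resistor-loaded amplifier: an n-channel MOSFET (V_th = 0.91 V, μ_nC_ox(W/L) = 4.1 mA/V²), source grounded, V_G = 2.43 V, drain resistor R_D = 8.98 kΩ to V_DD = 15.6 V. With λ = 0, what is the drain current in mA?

I_D = 1.70 mA

V_GS = V_G = 2.43 V, so V_ov = 2.43 − 0.91 = 1.52 V.
Assume saturation: I_D = ½ k_n V_ov² = 0.5 × 4.1 × 1.52² = 4.74 mA, giving V_DS = V_DD − I_D R_D = 15.6 − 4.74 × 8.98 = -26.9 V.
But -26.9 V < V_ov = 1.52 V, so the device is actually in triode.
In triode I_D = k_n[V_ov V_DS − ½ V_DS²] and I_D = (V_DD − V_DS)/R_D. Equating: 18.4 V_DS² − 56.96 V_DS + 15.6 = 0, giving V_DS = 0.304 V (the root below V_ov).
I_D = (15.6 − 0.304) / 8.98 = 1.7 mA.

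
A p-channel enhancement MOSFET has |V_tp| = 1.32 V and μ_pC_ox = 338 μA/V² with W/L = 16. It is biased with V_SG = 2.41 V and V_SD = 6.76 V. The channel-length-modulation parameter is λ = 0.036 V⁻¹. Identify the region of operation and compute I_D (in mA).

k_p = μ_pC_ox · (W/L) = 5.408 mA/V².
V_ov = V_SG − |V_tp| = 2.41 − 1.32 = 1.09 V.
Since V_SD = 6.76 V ≥ V_ov = 1.09 V, the device is in saturation.
I_D = ½ k_p V_ov² (1 + λ V_SD) = 0.5 × 5.408 × 1.09² × (1 + 0.036 × 6.76) = 3.99 mA.

Saturation; I_D = 3.99 mA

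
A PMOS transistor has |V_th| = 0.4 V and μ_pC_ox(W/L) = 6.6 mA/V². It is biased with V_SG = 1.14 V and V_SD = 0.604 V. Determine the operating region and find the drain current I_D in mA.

V_ov = V_SG − |V_th| = 1.14 − 0.4 = 0.74 V.
Since V_SD = 0.604 V < V_ov = 0.74 V, the device is in the triode region.
I_D = k_p [V_ov · V_SD − ½ V_SD²] = 6.6 × [0.74 × 0.604 − 0.5 × 0.604²] = 1.75 mA.

Triode; I_D = 1.75 mA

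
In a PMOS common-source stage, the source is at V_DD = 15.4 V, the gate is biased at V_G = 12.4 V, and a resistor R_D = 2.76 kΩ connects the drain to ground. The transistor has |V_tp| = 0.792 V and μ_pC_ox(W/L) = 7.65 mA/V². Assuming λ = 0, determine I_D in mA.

I_D = 5.45 mA

V_SG = V_DD − V_G = 15.4 − 12.4 = 3 V, so V_ov = 3 − 0.792 = 2.21 V.
Assume saturation: I_D = ½ k_p V_ov² = 0.5 × 7.65 × 2.21² = 18.6 mA, giving V_SD = V_DD − I_D R_D = 15.4 − 18.6 × 2.76 = -36.1 V.
But -36.1 V < V_ov = 2.21 V, so the device is actually in triode.
In triode I_D = k_p[V_ov V_SD − ½ V_SD²] and I_D = (V_DD − V_SD)/R_D. Equating: 10.6 V_SD² − 47.62 V_SD + 15.4 = 0, giving V_SD = 0.351 V (the root below V_ov).
I_D = (15.4 − 0.351) / 2.76 = 5.45 mA.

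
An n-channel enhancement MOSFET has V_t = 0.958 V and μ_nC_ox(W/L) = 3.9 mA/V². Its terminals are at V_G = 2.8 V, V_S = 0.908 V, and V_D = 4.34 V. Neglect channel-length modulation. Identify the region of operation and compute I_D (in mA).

Saturation; I_D = 1.70 mA

V_GS = V_G − V_S = 2.8 − 0.908 = 1.89 V; V_DS = V_D − V_S = 4.34 − 0.908 = 3.43 V.
V_ov = V_GS − V_t = 1.89 − 0.958 = 0.934 V.
Since V_DS = 3.43 V ≥ V_ov = 0.934 V, the device is in saturation.
I_D = ½ k_n V_ov² = 0.5 × 3.9 × 0.934² = 1.7 mA.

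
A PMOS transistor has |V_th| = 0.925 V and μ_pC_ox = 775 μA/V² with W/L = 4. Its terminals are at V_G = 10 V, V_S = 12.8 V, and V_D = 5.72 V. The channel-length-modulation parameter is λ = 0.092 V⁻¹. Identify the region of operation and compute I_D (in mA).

V_SG = V_S − V_G = 12.8 − 10 = 2.8 V; V_SD = V_S − V_D = 12.8 − 5.72 = 7.08 V.
k_p = μ_pC_ox · (W/L) = 3.1 mA/V².
V_ov = V_SG − |V_th| = 2.8 − 0.925 = 1.88 V.
Since V_SD = 7.08 V ≥ V_ov = 1.88 V, the device is in saturation.
I_D = ½ k_p V_ov² (1 + λ V_SD) = 0.5 × 3.1 × 1.88² × (1 + 0.092 × 7.08) = 9 mA.

Saturation; I_D = 9.00 mA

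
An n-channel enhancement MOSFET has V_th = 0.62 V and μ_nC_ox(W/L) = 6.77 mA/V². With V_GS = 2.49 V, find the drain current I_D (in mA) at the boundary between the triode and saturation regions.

At the boundary V_DS = V_ov = V_GS − V_th = 2.49 − 0.62 = 1.87 V.
I_D = ½ k_n V_ov² = 0.5 × 6.77 × 1.87² = 11.8 mA.

I_D = 11.8 mA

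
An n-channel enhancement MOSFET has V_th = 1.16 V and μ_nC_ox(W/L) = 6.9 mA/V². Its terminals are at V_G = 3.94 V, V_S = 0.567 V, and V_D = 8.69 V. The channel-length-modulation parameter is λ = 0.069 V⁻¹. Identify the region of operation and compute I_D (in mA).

Saturation; I_D = 26.4 mA

V_GS = V_G − V_S = 3.94 − 0.567 = 3.37 V; V_DS = V_D − V_S = 8.69 − 0.567 = 8.12 V.
V_ov = V_GS − V_th = 3.37 − 1.16 = 2.21 V.
Since V_DS = 8.12 V ≥ V_ov = 2.21 V, the device is in saturation.
I_D = ½ k_n V_ov² (1 + λ V_DS) = 0.5 × 6.9 × 2.21² × (1 + 0.069 × 8.12) = 26.4 mA.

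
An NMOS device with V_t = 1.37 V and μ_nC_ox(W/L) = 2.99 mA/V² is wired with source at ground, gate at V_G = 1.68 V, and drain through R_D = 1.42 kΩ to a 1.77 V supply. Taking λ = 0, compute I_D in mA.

I_D = 0.144 mA

V_GS = V_G = 1.68 V, so V_ov = 1.68 − 1.37 = 0.31 V.
Assume saturation: I_D = ½ k_n V_ov² = 0.5 × 2.99 × 0.31² = 0.144 mA, giving V_DS = V_DD − I_D R_D = 1.77 − 0.144 × 1.42 = 1.57 V.
V_DS = 1.57 V ≥ V_ov = 0.31 V, confirming saturation.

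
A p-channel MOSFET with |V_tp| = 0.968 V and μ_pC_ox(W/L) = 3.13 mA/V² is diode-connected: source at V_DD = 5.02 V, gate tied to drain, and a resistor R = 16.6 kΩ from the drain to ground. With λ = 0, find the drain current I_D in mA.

With gate tied to drain, V_SG = V_SD ≥ V_SG − |V_tp|, so the device is in saturation.
KCL at the drain: ½ k_p (V_SG − |V_tp|)² = (V_DD − V_SG)/R.
Let x = V_SG − 0.968. Then 26 x² + x − 4.052 = 0, giving x = 0.376 V (positive root), so V_SG = 1.34 V.
I_D = (V_DD − V_SG)/R = (5.02 − 1.34) / 16.6 = 0.221 mA.

I_D = 0.221 mA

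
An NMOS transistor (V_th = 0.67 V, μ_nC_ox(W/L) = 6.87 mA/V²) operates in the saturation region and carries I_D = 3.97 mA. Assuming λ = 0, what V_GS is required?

V_GS = 1.75 V

In saturation I_D = ½ k_n (V_GS − V_th)², so V_GS − V_th = √(2 I_D / k_n) = √(2 × 3.97 / 6.87) = 1.08 V.
V_GS = 0.67 + 1.08 = 1.75 V.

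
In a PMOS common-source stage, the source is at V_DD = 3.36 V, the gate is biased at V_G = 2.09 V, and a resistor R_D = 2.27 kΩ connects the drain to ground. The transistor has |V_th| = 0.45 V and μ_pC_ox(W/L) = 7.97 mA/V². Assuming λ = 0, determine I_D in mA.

I_D = 1.37 mA

V_SG = V_DD − V_G = 3.36 − 2.09 = 1.27 V, so V_ov = 1.27 − 0.45 = 0.82 V.
Assume saturation: I_D = ½ k_p V_ov² = 0.5 × 7.97 × 0.82² = 2.68 mA, giving V_SD = V_DD − I_D R_D = 3.36 − 2.68 × 2.27 = -2.72 V.
But -2.72 V < V_ov = 0.82 V, so the device is actually in triode.
In triode I_D = k_p[V_ov V_SD − ½ V_SD²] and I_D = (V_DD − V_SD)/R_D. Equating: 9.05 V_SD² − 15.84 V_SD + 3.36 = 0, giving V_SD = 0.247 V (the root below V_ov).
I_D = (3.36 − 0.247) / 2.27 = 1.37 mA.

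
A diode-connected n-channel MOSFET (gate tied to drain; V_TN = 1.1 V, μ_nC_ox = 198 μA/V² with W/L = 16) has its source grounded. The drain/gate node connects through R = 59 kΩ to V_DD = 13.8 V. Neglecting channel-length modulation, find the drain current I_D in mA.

I_D = 0.209 mA

With gate tied to drain, V_GS = V_DS ≥ V_GS − V_TN, so the device is in saturation.
k_n = μ_nC_ox · (W/L) = 3.168 mA/V².
KCL at the drain: ½ k_n (V_GS − V_TN)² = (V_DD − V_GS)/R.
Let x = V_GS − 1.1. Then 93.5 x² + x − 12.7 = 0, giving x = 0.363 V (positive root), so V_GS = 1.46 V.
I_D = (V_DD − V_GS)/R = (13.8 − 1.46) / 59 = 0.209 mA.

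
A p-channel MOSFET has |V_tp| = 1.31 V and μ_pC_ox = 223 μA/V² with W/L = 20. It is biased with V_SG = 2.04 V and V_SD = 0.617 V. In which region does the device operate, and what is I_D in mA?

k_p = μ_pC_ox · (W/L) = 4.46 mA/V².
V_ov = V_SG − |V_tp| = 2.04 − 1.31 = 0.73 V.
Since V_SD = 0.617 V < V_ov = 0.73 V, the device is in the triode region.
I_D = k_p [V_ov · V_SD − ½ V_SD²] = 4.46 × [0.73 × 0.617 − 0.5 × 0.617²] = 1.16 mA.

Triode; I_D = 1.16 mA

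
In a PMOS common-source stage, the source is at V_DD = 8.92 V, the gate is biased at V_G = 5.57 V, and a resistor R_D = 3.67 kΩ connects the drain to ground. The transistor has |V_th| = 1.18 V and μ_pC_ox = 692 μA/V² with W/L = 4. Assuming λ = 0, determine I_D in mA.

I_D = 2.31 mA

V_SG = V_DD − V_G = 8.92 − 5.57 = 3.35 V, so V_ov = 3.35 − 1.18 = 2.17 V.
k_p = μ_pC_ox · (W/L) = 2.768 mA/V².
Assume saturation: I_D = ½ k_p V_ov² = 0.5 × 2.768 × 2.17² = 6.52 mA, giving V_SD = V_DD − I_D R_D = 8.92 − 6.52 × 3.67 = -15 V.
But -15 V < V_ov = 2.17 V, so the device is actually in triode.
In triode I_D = k_p[V_ov V_SD − ½ V_SD²] and I_D = (V_DD − V_SD)/R_D. Equating: 5.08 V_SD² − 23.04 V_SD + 8.92 = 0, giving V_SD = 0.427 V (the root below V_ov).
I_D = (8.92 − 0.427) / 3.67 = 2.31 mA.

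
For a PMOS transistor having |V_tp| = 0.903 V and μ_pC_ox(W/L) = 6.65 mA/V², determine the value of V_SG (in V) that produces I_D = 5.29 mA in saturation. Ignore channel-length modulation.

V_SG = 2.16 V

In saturation I_D = ½ k_p (V_SG − |V_tp|)², so V_SG − |V_tp| = √(2 I_D / k_p) = √(2 × 5.29 / 6.65) = 1.26 V.
V_SG = 0.903 + 1.26 = 2.16 V.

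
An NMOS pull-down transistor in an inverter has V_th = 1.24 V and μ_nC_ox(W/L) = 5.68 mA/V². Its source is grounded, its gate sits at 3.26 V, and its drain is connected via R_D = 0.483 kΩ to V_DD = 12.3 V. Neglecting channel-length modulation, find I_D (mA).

V_GS = V_G = 3.26 V, so V_ov = 3.26 − 1.24 = 2.02 V.
Assume saturation: I_D = ½ k_n V_ov² = 0.5 × 5.68 × 2.02² = 11.6 mA, giving V_DS = V_DD − I_D R_D = 12.3 − 11.6 × 0.483 = 6.7 V.
V_DS = 6.7 V ≥ V_ov = 2.02 V, confirming saturation.

I_D = 11.6 mA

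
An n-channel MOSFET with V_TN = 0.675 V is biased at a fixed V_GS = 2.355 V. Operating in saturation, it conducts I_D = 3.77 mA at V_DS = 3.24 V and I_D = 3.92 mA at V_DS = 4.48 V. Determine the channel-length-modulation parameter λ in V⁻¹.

λ = 0.0358 V⁻¹

With V_GS fixed, I_D ∝ (1 + λ V_DS) in saturation, so I_D2/I_D1 = (1 + λ V_DS2)/(1 + λ V_DS1).
3.92/3.77 = 1.04 = (1 + 4.48 λ)/(1 + 3.24 λ).
Solving: λ (I_D1 V_DS2 − I_D2 V_DS1) = I_D2 − I_D1, so λ = (3.92 − 3.77) / (3.77 × 4.48 − 3.92 × 3.24) = 0.15 / 4.19 = 0.0358 V⁻¹.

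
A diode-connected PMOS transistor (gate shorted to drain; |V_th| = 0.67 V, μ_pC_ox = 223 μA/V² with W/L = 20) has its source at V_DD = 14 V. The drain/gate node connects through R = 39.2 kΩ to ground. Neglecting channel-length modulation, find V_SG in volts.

V_SG = 1.05 V

With gate tied to drain, V_SG = V_SD ≥ V_SG − |V_th|, so the device is in saturation.
k_p = μ_pC_ox · (W/L) = 4.46 mA/V².
KCL at the drain: ½ k_p (V_SG − |V_th|)² = (V_DD − V_SG)/R.
Let x = V_SG − 0.67. Then 87.4 x² + x − 13.33 = 0, giving x = 0.385 V (positive root), so V_SG = 1.05 V.
I_D = (V_DD − V_SG)/R = (14 − 1.05) / 39.2 = 0.33 mA.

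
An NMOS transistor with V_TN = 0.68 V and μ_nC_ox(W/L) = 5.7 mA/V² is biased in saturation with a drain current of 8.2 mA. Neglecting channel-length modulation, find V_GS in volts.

In saturation I_D = ½ k_n (V_GS − V_TN)², so V_GS − V_TN = √(2 I_D / k_n) = √(2 × 8.2 / 5.7) = 1.7 V.
V_GS = 0.68 + 1.7 = 2.38 V.

V_GS = 2.38 V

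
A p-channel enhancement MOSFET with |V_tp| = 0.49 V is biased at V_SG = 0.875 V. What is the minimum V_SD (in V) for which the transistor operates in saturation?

V_SD,sat = 0.385 V

The boundary between triode and saturation is V_SD = V_SG − |V_tp| = V_ov.
V_ov = 0.875 − 0.49 = 0.385 V.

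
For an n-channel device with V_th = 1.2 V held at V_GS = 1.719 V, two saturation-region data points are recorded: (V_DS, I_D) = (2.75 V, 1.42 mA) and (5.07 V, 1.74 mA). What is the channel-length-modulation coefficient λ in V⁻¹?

With V_GS fixed, I_D ∝ (1 + λ V_DS) in saturation, so I_D2/I_D1 = (1 + λ V_DS2)/(1 + λ V_DS1).
1.74/1.42 = 1.225 = (1 + 5.07 λ)/(1 + 2.75 λ).
Solving: λ (I_D1 V_DS2 − I_D2 V_DS1) = I_D2 − I_D1, so λ = (1.74 − 1.42) / (1.42 × 5.07 − 1.74 × 2.75) = 0.32 / 2.41 = 0.133 V⁻¹.

λ = 0.133 V⁻¹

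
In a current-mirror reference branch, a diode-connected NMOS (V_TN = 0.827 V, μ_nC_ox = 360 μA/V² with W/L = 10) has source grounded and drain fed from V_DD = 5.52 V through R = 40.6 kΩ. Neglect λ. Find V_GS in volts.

V_GS = 1.07 V

With gate tied to drain, V_GS = V_DS ≥ V_GS − V_TN, so the device is in saturation.
k_n = μ_nC_ox · (W/L) = 3.6 mA/V².
KCL at the drain: ½ k_n (V_GS − V_TN)² = (V_DD − V_GS)/R.
Let x = V_GS − 0.827. Then 73.1 x² + x − 4.693 = 0, giving x = 0.247 V (positive root), so V_GS = 1.07 V.
I_D = (V_DD − V_GS)/R = (5.52 − 1.07) / 40.6 = 0.11 mA.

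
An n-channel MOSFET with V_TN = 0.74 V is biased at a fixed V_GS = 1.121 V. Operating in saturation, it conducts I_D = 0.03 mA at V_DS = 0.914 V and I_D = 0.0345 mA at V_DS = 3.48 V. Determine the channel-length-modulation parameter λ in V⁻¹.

With V_GS fixed, I_D ∝ (1 + λ V_DS) in saturation, so I_D2/I_D1 = (1 + λ V_DS2)/(1 + λ V_DS1).
0.0345/0.03 = 1.15 = (1 + 3.48 λ)/(1 + 0.914 λ).
Solving: λ (I_D1 V_DS2 − I_D2 V_DS1) = I_D2 − I_D1, so λ = (0.0345 − 0.03) / (0.03 × 3.48 − 0.0345 × 0.914) = 0.0045 / 0.0729 = 0.0618 V⁻¹.

λ = 0.0618 V⁻¹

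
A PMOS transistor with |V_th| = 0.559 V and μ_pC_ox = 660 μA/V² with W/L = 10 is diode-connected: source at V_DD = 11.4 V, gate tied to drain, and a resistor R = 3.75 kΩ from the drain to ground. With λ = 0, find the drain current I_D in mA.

I_D = 2.65 mA

With gate tied to drain, V_SG = V_SD ≥ V_SG − |V_th|, so the device is in saturation.
k_p = μ_pC_ox · (W/L) = 6.6 mA/V².
KCL at the drain: ½ k_p (V_SG − |V_th|)² = (V_DD − V_SG)/R.
Let x = V_SG − 0.559. Then 12.4 x² + x − 10.84 = 0, giving x = 0.896 V (positive root), so V_SG = 1.46 V.
I_D = (V_DD − V_SG)/R = (11.4 − 1.46) / 3.75 = 2.65 mA.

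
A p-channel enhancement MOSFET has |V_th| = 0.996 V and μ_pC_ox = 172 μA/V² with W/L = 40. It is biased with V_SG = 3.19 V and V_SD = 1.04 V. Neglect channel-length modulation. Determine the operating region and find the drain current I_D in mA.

k_p = μ_pC_ox · (W/L) = 6.88 mA/V².
V_ov = V_SG − |V_th| = 3.19 − 0.996 = 2.19 V.
Since V_SD = 1.04 V < V_ov = 2.19 V, the device is in the triode region.
I_D = k_p [V_ov · V_SD − ½ V_SD²] = 6.88 × [2.19 × 1.04 − 0.5 × 1.04²] = 12 mA.

Triode; I_D = 12.0 mA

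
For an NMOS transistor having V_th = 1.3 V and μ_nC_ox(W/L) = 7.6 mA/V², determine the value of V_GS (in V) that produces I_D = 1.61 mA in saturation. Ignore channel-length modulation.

In saturation I_D = ½ k_n (V_GS − V_th)², so V_GS − V_th = √(2 I_D / k_n) = √(2 × 1.61 / 7.6) = 0.651 V.
V_GS = 1.3 + 0.651 = 1.95 V.

V_GS = 1.95 V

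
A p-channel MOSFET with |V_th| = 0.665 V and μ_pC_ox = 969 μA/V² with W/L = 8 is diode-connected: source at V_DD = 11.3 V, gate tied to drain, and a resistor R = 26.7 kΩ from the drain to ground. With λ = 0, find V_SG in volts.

With gate tied to drain, V_SG = V_SD ≥ V_SG − |V_th|, so the device is in saturation.
k_p = μ_pC_ox · (W/L) = 7.752 mA/V².
KCL at the drain: ½ k_p (V_SG − |V_th|)² = (V_DD − V_SG)/R.
Let x = V_SG − 0.665. Then 103 x² + x − 10.64 = 0, giving x = 0.316 V (positive root), so V_SG = 0.981 V.
I_D = (V_DD − V_SG)/R = (11.3 − 0.981) / 26.7 = 0.386 mA.

V_SG = 0.981 V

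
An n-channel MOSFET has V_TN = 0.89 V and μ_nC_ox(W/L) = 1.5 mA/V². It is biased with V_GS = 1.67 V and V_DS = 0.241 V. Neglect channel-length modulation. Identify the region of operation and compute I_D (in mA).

Triode; I_D = 0.238 mA

V_ov = V_GS − V_TN = 1.67 − 0.89 = 0.78 V.
Since V_DS = 0.241 V < V_ov = 0.78 V, the device is in the triode region.
I_D = k_n [V_ov · V_DS − ½ V_DS²] = 1.5 × [0.78 × 0.241 − 0.5 × 0.241²] = 0.238 mA.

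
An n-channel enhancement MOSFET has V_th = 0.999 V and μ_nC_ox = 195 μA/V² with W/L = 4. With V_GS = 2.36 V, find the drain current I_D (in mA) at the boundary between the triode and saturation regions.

At the boundary V_DS = V_ov = V_GS − V_th = 2.36 − 0.999 = 1.36 V.
k_n = μ_nC_ox · (W/L) = 0.78 mA/V².
I_D = ½ k_n V_ov² = 0.5 × 0.78 × 1.36² = 0.722 mA.

I_D = 0.722 mA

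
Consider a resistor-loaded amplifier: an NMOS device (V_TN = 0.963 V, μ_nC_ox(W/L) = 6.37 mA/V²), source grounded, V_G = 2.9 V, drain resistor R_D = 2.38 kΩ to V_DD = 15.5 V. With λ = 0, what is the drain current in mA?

I_D = 6.26 mA

V_GS = V_G = 2.9 V, so V_ov = 2.9 − 0.963 = 1.94 V.
Assume saturation: I_D = ½ k_n V_ov² = 0.5 × 6.37 × 1.94² = 12 mA, giving V_DS = V_DD − I_D R_D = 15.5 − 12 × 2.38 = -12.9 V.
But -12.9 V < V_ov = 1.94 V, so the device is actually in triode.
In triode I_D = k_n[V_ov V_DS − ½ V_DS²] and I_D = (V_DD − V_DS)/R_D. Equating: 7.58 V_DS² − 30.37 V_DS + 15.5 = 0, giving V_DS = 0.6 V (the root below V_ov).
I_D = (15.5 − 0.6) / 2.38 = 6.26 mA.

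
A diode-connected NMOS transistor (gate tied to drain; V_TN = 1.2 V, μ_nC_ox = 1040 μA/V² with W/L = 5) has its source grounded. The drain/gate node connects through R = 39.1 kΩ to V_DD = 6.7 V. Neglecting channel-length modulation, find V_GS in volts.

V_GS = 1.43 V

With gate tied to drain, V_GS = V_DS ≥ V_GS − V_TN, so the device is in saturation.
k_n = μ_nC_ox · (W/L) = 5.2 mA/V².
KCL at the drain: ½ k_n (V_GS − V_TN)² = (V_DD − V_GS)/R.
Let x = V_GS − 1.2. Then 102 x² + x − 5.5 = 0, giving x = 0.228 V (positive root), so V_GS = 1.43 V.
I_D = (V_DD − V_GS)/R = (6.7 − 1.43) / 39.1 = 0.135 mA.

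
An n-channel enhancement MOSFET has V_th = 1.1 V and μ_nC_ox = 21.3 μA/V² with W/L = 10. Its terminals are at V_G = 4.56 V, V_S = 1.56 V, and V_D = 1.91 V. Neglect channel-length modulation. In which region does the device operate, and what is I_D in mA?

V_GS = V_G − V_S = 4.56 − 1.56 = 3 V; V_DS = V_D − V_S = 1.91 − 1.56 = 0.35 V.
k_n = μ_nC_ox · (W/L) = 0.213 mA/V².
V_ov = V_GS − V_th = 3 − 1.1 = 1.9 V.
Since V_DS = 0.35 V < V_ov = 1.9 V, the device is in the triode region.
I_D = k_n [V_ov · V_DS − ½ V_DS²] = 0.213 × [1.9 × 0.35 − 0.5 × 0.35²] = 0.129 mA.

Triode; I_D = 0.129 mA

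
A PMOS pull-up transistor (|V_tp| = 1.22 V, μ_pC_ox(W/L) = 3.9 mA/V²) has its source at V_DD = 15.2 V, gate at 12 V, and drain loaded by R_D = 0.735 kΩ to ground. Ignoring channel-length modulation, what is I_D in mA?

V_SG = V_DD − V_G = 15.2 − 12 = 3.2 V, so V_ov = 3.2 − 1.22 = 1.98 V.
Assume saturation: I_D = ½ k_p V_ov² = 0.5 × 3.9 × 1.98² = 7.64 mA, giving V_SD = V_DD − I_D R_D = 15.2 − 7.64 × 0.735 = 9.58 V.
V_SD = 9.58 V ≥ V_ov = 1.98 V, confirming saturation.

I_D = 7.64 mA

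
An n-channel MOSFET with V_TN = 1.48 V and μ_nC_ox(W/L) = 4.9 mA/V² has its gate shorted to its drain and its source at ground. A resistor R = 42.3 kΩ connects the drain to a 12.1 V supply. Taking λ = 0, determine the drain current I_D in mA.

I_D = 0.244 mA

With gate tied to drain, V_GS = V_DS ≥ V_GS − V_TN, so the device is in saturation.
KCL at the drain: ½ k_n (V_GS − V_TN)² = (V_DD − V_GS)/R.
Let x = V_GS − 1.48. Then 104 x² + x − 10.62 = 0, giving x = 0.315 V (positive root), so V_GS = 1.8 V.
I_D = (V_DD − V_GS)/R = (12.1 − 1.8) / 42.3 = 0.244 mA.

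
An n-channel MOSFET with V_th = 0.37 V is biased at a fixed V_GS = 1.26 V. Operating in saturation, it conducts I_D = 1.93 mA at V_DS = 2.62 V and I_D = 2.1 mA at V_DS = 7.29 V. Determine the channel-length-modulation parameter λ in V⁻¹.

With V_GS fixed, I_D ∝ (1 + λ V_DS) in saturation, so I_D2/I_D1 = (1 + λ V_DS2)/(1 + λ V_DS1).
2.1/1.93 = 1.088 = (1 + 7.29 λ)/(1 + 2.62 λ).
Solving: λ (I_D1 V_DS2 − I_D2 V_DS1) = I_D2 − I_D1, so λ = (2.1 − 1.93) / (1.93 × 7.29 − 2.1 × 2.62) = 0.17 / 8.57 = 0.0198 V⁻¹.

λ = 0.0198 V⁻¹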